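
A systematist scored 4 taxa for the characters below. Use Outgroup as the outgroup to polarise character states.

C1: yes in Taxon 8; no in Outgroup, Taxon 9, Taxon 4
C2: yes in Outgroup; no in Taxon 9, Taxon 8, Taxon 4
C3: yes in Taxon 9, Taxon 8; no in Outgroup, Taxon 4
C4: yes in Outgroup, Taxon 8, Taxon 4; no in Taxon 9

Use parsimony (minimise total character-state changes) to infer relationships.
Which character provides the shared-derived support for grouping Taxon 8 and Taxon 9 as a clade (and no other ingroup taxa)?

Character polarity is set by the outgroup: the derived state is whichever differs from the outgroup's state, so for C2, C4 the derived state is 'no', and for the remaining characters it is 'yes'.
C1 (derived state 'yes') is unique to Taxon 8 (autapomorphy; uninformative for grouping).
C2 (derived state 'no') is shared by all ingroup taxa — unites the whole ingroup.
Only Taxon 8 and Taxon 9 show the derived state 'yes' for C3, supporting them as a clade.
C4 (derived state 'no') is unique to Taxon 9 (autapomorphy; uninformative for grouping).
Most parsimonious ingroup topology: (Taxon 4,(Taxon 8,Taxon 9)).
The clade {Taxon 8, Taxon 9} is supported by C3: its derived state 'yes' occurs in exactly those taxa and in no other taxon (including the outgroup).

C3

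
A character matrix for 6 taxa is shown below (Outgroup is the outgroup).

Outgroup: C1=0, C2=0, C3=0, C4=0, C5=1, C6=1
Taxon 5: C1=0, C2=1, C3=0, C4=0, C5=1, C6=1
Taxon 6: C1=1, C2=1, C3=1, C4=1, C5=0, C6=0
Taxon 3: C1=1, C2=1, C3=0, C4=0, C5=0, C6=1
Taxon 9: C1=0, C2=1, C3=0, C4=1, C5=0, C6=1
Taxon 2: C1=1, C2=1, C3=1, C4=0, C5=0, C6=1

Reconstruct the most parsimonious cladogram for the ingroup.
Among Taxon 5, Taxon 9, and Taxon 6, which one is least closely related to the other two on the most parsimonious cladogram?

Taxon 5

Character polarity is set by the outgroup: the derived state is whichever differs from the outgroup's state, so for C5, C6 the derived state is '0', and for the remaining characters it is '1'.
Only Taxon 2, Taxon 3, and Taxon 6 show the derived state '1' for C1, supporting them as a clade.
C2 (derived state '1') is shared by all ingroup taxa — unites the whole ingroup.
Only Taxon 2 and Taxon 6 show the derived state '1' for C3, supporting them as a clade.
C4 (state '1') occurs in Taxon 6 and Taxon 9 but conflicts with the nesting implied by the other characters — most parsimoniously interpreted as homoplasy.
C5 (derived state '0') is shared by Taxon 2, Taxon 3, Taxon 6, and Taxon 9 — a synapomorphy uniting that clade.
C6: derived state '0' in Taxon 6 only — an autapomorphy, so it tells us nothing about relationships among taxa.
Most parsimonious ingroup topology: (Taxon 5,(((Taxon 6,Taxon 2),Taxon 3),Taxon 9)).
Taxon 9 and Taxon 6 share a more recent common ancestor with each other than either does with Taxon 5, so Taxon 5 is the least closely related of the three.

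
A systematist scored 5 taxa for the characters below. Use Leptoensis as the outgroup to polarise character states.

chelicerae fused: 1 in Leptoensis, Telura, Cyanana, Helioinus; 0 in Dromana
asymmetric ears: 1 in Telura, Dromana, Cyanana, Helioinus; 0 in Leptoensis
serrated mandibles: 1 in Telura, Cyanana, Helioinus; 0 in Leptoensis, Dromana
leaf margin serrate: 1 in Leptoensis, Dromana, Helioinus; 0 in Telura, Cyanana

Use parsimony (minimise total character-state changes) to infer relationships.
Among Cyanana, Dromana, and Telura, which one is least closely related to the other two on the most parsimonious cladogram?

Character polarity is set by the outgroup: the derived state is whichever differs from the outgroup's state, so for chelicerae fused, leaf margin serrate the derived state is '0', and for the remaining characters it is '1'.
chelicerae fused: derived state '0' in Dromana only — an autapomorphy, so it tells us nothing about relationships among taxa.
All ingroup taxa share the derived state '1' for asymmetric ears; it defines the ingroup but does not resolve relationships within it.
serrated mandibles (derived state '1') is shared by Cyanana, Helioinus, and Telura — a synapomorphy uniting that clade.
Only Cyanana and Telura show the derived state '0' for leaf margin serrate, supporting them as a clade.
Most parsimonious ingroup topology: (Dromana,((Telura,Cyanana),Helioinus)).
Telura and Cyanana share a more recent common ancestor with each other than either does with Dromana, so Dromana is the least closely related of the three.

Dromana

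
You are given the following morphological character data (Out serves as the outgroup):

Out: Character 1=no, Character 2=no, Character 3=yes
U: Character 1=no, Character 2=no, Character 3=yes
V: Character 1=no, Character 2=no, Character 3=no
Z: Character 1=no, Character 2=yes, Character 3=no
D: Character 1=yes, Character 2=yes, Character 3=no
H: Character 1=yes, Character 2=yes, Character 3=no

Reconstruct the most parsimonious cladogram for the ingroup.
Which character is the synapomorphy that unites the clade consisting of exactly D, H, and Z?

Character 2

Character polarity is set by the outgroup: the derived state is whichever differs from the outgroup's state, so for Character 3 the derived state is 'no', and for the remaining characters it is 'yes'.
Only D and H show the derived state 'yes' for Character 1, supporting them as a clade.
Only D, H, and Z show the derived state 'yes' for Character 2, supporting them as a clade.
Only D, H, V, and Z show the derived state 'no' for Character 3, supporting them as a clade.
Most parsimonious ingroup topology: (U,(V,(Z,(D,H)))).
The clade {D, H, Z} is supported by Character 2: its derived state 'yes' occurs in exactly those taxa and in no other taxon (including the outgroup).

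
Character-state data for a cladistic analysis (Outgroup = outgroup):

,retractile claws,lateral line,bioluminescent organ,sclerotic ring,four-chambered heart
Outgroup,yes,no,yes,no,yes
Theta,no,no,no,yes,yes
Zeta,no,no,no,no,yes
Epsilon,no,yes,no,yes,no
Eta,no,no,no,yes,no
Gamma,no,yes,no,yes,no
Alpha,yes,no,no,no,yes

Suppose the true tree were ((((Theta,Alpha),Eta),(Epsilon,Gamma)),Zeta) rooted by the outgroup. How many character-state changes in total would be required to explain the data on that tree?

Map each character onto ((((Theta,Alpha),Eta),(Epsilon,Gamma)),Zeta) (rooted by Outgroup) and count the minimum state changes it requires (Fitch parsimony):
retractile claws: 2; lateral line: 1; bioluminescent organ: 1; sclerotic ring: 2; four-chambered heart: 2.
Total tree length = 8.

8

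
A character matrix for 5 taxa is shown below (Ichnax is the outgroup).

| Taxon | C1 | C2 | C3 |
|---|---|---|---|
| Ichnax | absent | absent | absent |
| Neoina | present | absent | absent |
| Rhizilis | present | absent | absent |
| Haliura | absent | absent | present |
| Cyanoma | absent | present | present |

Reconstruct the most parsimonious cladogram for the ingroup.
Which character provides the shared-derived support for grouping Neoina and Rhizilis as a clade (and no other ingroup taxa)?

The outgroup has state 'absent' for every character, so 'present' is the derived state throughout.
C1: derived state 'present' in Neoina and Rhizilis only — synapomorphy for {Neoina, Rhizilis}.
C2 (derived state 'present') is unique to Cyanoma (autapomorphy; uninformative for grouping).
C3: derived state 'present' in Cyanoma and Haliura only — synapomorphy for {Cyanoma, Haliura}.
Most parsimonious ingroup topology: ((Neoina,Rhizilis),(Haliura,Cyanoma)).
The clade {Neoina, Rhizilis} is supported by C1: its derived state 'present' occurs in exactly those taxa and in no other taxon (including the outgroup).

C1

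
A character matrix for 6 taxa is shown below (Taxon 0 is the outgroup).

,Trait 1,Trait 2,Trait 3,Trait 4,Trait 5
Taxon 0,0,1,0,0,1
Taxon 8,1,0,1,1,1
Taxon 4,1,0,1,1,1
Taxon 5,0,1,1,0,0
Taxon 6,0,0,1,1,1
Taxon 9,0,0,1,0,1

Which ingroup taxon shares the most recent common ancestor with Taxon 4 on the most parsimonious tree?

Character polarity is set by the outgroup: the derived state is whichever differs from the outgroup's state, so for Trait 2, Trait 5 the derived state is '0', and for the remaining characters it is '1'.
Trait 1: derived state '1' in Taxon 4 and Taxon 8 only — synapomorphy for {Taxon 4, Taxon 8}.
Trait 2 (derived state '0') is shared by Taxon 4, Taxon 6, Taxon 8, and Taxon 9 — a synapomorphy uniting that clade.
Trait 3 (derived state '1') is shared by all ingroup taxa — unites the whole ingroup.
Trait 4 (derived state '1') is shared by Taxon 4, Taxon 6, and Taxon 8 — a synapomorphy uniting that clade.
Trait 5: derived state '0' in Taxon 5 only — an autapomorphy, so it tells us nothing about relationships among taxa.
Most parsimonious ingroup topology: ((Taxon 9,((Taxon 8,Taxon 4),Taxon 6)),Taxon 5).
Taxon 4 and Taxon 8 form a cherry on this tree, so they are sister taxa.

Taxon 8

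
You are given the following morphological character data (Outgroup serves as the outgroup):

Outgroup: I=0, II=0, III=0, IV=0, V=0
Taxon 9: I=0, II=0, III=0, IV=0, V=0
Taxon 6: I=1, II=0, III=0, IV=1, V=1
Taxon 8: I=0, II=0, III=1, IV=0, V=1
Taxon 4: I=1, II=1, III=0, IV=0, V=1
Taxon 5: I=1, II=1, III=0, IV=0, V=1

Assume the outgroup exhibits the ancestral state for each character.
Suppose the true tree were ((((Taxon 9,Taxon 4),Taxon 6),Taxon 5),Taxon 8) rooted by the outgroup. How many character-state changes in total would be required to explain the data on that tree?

Map each character onto ((((Taxon 9,Taxon 4),Taxon 6),Taxon 5),Taxon 8) (rooted by Outgroup) and count the minimum state changes it requires (Fitch parsimony):
I: 2; II: 2; III: 1; IV: 1; V: 2.
Total tree length = 8.

8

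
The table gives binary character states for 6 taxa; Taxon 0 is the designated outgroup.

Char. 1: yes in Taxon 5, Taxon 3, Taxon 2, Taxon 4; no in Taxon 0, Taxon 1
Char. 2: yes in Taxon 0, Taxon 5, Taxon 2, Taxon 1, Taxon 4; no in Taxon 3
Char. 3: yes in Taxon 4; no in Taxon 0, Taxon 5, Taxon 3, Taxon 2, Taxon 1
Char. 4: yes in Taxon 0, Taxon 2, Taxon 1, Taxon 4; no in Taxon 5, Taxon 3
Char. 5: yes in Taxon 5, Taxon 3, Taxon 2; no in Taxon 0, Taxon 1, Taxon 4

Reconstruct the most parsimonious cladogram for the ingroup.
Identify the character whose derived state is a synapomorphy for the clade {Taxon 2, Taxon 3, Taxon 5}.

Char. 5

Character polarity is set by the outgroup: the derived state is whichever differs from the outgroup's state, so for Char. 2, Char. 4 the derived state is 'no', and for the remaining characters it is 'yes'.
Char. 1 (derived state 'yes') is shared by Taxon 2, Taxon 3, Taxon 4, and Taxon 5 — a synapomorphy uniting that clade.
Char. 2: derived state 'no' in Taxon 3 only — an autapomorphy, so it tells us nothing about relationships among taxa.
Char. 3 (derived state 'yes') is unique to Taxon 4 (autapomorphy; uninformative for grouping).
Only Taxon 3 and Taxon 5 show the derived state 'no' for Char. 4, supporting them as a clade.
Char. 5: derived state 'yes' in Taxon 2, Taxon 3, and Taxon 5 only — synapomorphy for {Taxon 2, Taxon 3, Taxon 5}.
Most parsimonious ingroup topology: ((((Taxon 5,Taxon 3),Taxon 2),Taxon 4),Taxon 1).
The clade {Taxon 2, Taxon 3, Taxon 5} is supported by Char. 5: its derived state 'yes' occurs in exactly those taxa and in no other taxon (including the outgroup).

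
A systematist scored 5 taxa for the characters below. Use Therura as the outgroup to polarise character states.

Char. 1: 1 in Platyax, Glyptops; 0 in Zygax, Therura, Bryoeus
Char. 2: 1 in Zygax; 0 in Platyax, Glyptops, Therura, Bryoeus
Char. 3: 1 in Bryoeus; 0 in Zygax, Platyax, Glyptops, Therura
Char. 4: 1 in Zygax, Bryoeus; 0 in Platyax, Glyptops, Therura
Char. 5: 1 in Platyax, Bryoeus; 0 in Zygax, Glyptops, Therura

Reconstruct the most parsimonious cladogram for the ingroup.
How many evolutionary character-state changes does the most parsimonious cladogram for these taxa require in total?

6

The outgroup has state '0' for every character, so '1' is the derived state throughout.
Char. 1 (derived state '1') is shared by Glyptops and Platyax — a synapomorphy uniting that clade.
Char. 2: derived state '1' in Zygax only — an autapomorphy, so it tells us nothing about relationships among taxa.
Char. 3 (derived state '1') is unique to Bryoeus (autapomorphy; uninformative for grouping).
Char. 4 (derived state '1') is shared by Bryoeus and Zygax — a synapomorphy uniting that clade.
Char. 5 (state '1') occurs in Bryoeus and Platyax but conflicts with the nesting implied by the other characters — most parsimoniously interpreted as homoplasy.
Most parsimonious ingroup topology: ((Bryoeus,Zygax),(Platyax,Glyptops)).
Changes per character on this tree: Char. 1: 1; Char. 2: 1; Char. 3: 1; Char. 4: 1; Char. 5: 2.
Total = 6.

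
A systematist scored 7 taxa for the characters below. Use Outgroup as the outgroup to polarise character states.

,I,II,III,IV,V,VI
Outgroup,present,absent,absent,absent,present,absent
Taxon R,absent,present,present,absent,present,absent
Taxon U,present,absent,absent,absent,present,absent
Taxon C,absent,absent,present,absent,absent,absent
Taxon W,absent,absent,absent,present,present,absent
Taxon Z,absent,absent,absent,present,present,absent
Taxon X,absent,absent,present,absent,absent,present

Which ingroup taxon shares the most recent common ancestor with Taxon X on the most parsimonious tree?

Character polarity is set by the outgroup: the derived state is whichever differs from the outgroup's state, so for I, V the derived state is 'absent', and for the remaining characters it is 'present'.
Only Taxon C, Taxon R, Taxon W, Taxon X, and Taxon Z show the derived state 'absent' for I, supporting them as a clade.
II: derived state 'present' in Taxon R only — an autapomorphy, so it tells us nothing about relationships among taxa.
III (derived state 'present') is shared by Taxon C, Taxon R, and Taxon X — a synapomorphy uniting that clade.
Only Taxon W and Taxon Z show the derived state 'present' for IV, supporting them as a clade.
V (derived state 'absent') is shared by Taxon C and Taxon X — a synapomorphy uniting that clade.
VI (derived state 'present') is unique to Taxon X (autapomorphy; uninformative for grouping).
Most parsimonious ingroup topology: (((Taxon R,(Taxon C,Taxon X)),(Taxon W,Taxon Z)),Taxon U).
Taxon X and Taxon C form a cherry on this tree, so they are sister taxa.

Taxon C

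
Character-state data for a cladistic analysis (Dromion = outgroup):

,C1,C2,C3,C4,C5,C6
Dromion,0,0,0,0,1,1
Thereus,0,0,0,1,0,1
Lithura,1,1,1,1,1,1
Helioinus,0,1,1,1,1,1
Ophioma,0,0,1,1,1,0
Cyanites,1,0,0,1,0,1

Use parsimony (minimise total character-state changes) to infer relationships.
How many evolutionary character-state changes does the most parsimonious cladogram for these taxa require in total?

Character polarity is set by the outgroup: the derived state is whichever differs from the outgroup's state, so for C5, C6 the derived state is '0', and for the remaining characters it is '1'.
C1 groups Cyanites and Lithura, which is incompatible with the clades supported by the remaining characters; treating it as convergent (homoplasy) costs fewer steps than any alternative tree.
Only Helioinus and Lithura show the derived state '1' for C2, supporting them as a clade.
Only Helioinus, Lithura, and Ophioma show the derived state '1' for C3, supporting them as a clade.
All ingroup taxa share the derived state '1' for C4; it defines the ingroup but does not resolve relationships within it.
C5 (derived state '0') is shared by Cyanites and Thereus — a synapomorphy uniting that clade.
C6: derived state '0' in Ophioma only — an autapomorphy, so it tells us nothing about relationships among taxa.
Most parsimonious ingroup topology: ((Thereus,Cyanites),((Lithura,Helioinus),Ophioma)).
Changes per character on this tree: C1: 2; C2: 1; C3: 1; C4: 1; C5: 1; C6: 1.
Total = 7.

7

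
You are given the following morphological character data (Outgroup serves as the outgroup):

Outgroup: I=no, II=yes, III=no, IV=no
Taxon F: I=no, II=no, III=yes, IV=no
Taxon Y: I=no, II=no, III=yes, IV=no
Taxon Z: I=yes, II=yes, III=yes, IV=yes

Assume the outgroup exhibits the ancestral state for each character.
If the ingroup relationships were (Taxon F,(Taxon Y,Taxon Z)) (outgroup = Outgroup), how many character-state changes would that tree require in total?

Map each character onto (Taxon F,(Taxon Y,Taxon Z)) (rooted by Outgroup) and count the minimum state changes it requires (Fitch parsimony):
I: 1; II: 2; III: 1; IV: 1.
Total tree length = 5.

5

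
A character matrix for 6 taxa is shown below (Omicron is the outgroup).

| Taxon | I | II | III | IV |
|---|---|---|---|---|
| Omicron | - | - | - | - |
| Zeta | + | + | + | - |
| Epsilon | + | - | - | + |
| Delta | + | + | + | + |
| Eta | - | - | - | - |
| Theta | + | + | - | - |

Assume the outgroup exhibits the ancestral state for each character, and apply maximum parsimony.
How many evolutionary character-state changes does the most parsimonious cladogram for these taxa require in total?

5

The outgroup has state '-' for every character, so '+' is the derived state throughout.
I: derived state '+' in Delta, Epsilon, Theta, and Zeta only — synapomorphy for {Delta, Epsilon, Theta, Zeta}.
II: derived state '+' in Delta, Theta, and Zeta only — synapomorphy for {Delta, Theta, Zeta}.
Only Delta and Zeta show the derived state '+' for III, supporting them as a clade.
IV groups Delta and Epsilon, which is incompatible with the clades supported by the remaining characters; treating it as convergent (homoplasy) costs fewer steps than any alternative tree.
Most parsimonious ingroup topology: ((((Zeta,Delta),Theta),Epsilon),Eta).
Changes per character on this tree: I: 1; II: 1; III: 1; IV: 2.
Total = 5.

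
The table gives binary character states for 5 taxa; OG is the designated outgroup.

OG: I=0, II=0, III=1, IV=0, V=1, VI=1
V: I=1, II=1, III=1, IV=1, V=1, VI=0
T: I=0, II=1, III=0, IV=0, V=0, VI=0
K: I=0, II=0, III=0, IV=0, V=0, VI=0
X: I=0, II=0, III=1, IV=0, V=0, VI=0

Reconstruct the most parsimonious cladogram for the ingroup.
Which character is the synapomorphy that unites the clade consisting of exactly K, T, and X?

Character polarity is set by the outgroup: the derived state is whichever differs from the outgroup's state, so for III, V, VI the derived state is '0', and for the remaining characters it is '1'.
I (derived state '1') is unique to V (autapomorphy; uninformative for grouping).
II (state '1') occurs in T and V but conflicts with the nesting implied by the other characters — most parsimoniously interpreted as homoplasy.
Only K and T show the derived state '0' for III, supporting them as a clade.
IV (derived state '1') is unique to V (autapomorphy; uninformative for grouping).
Only K, T, and X show the derived state '0' for V, supporting them as a clade.
VI (derived state '0') is shared by all ingroup taxa — unites the whole ingroup.
Most parsimonious ingroup topology: (V,((T,K),X)).
The clade {K, T, X} is supported by V: its derived state '0' occurs in exactly those taxa and in no other taxon (including the outgroup).

V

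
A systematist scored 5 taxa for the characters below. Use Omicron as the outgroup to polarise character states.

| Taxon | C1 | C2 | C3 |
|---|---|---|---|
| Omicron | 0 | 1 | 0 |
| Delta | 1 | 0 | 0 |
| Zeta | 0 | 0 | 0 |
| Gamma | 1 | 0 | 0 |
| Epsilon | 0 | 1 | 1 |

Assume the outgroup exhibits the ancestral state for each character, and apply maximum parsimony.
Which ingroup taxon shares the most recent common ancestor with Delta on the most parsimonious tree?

Character polarity is set by the outgroup: the derived state is whichever differs from the outgroup's state, so for C2 the derived state is '0', and for the remaining characters it is '1'.
C1 (derived state '1') is shared by Delta and Gamma — a synapomorphy uniting that clade.
C2 (derived state '0') is shared by Delta, Gamma, and Zeta — a synapomorphy uniting that clade.
C3 (derived state '1') is unique to Epsilon (autapomorphy; uninformative for grouping).
Most parsimonious ingroup topology: (((Delta,Gamma),Zeta),Epsilon).
Delta and Gamma form a cherry on this tree, so they are sister taxa.

Gamma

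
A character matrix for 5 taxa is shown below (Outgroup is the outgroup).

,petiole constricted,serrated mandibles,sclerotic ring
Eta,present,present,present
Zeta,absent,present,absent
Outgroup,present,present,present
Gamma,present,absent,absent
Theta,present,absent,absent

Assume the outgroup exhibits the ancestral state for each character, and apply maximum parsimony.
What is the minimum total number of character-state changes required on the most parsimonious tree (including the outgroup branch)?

3

The outgroup has state 'present' for every character, so 'absent' is the derived state throughout.
petiole constricted (derived state 'absent') is unique to Zeta (autapomorphy; uninformative for grouping).
Only Gamma and Theta show the derived state 'absent' for serrated mandibles, supporting them as a clade.
sclerotic ring (derived state 'absent') is shared by Gamma, Theta, and Zeta — a synapomorphy uniting that clade.
Most parsimonious ingroup topology: (((Gamma,Theta),Zeta),Eta).
Changes per character on this tree: petiole constricted: 1; serrated mandibles: 1; sclerotic ring: 1.
Total = 3.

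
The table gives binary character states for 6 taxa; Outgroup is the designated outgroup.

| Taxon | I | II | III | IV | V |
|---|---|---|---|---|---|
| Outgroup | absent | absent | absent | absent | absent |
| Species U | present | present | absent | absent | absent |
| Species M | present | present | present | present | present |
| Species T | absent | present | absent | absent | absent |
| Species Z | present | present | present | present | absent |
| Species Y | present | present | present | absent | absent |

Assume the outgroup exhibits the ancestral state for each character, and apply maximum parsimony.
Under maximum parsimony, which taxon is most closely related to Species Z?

Species M

The outgroup has state 'absent' for every character, so 'present' is the derived state throughout.
I: derived state 'present' in Species M, Species U, Species Y, and Species Z only — synapomorphy for {Species M, Species U, Species Y, Species Z}.
II (derived state 'present') is shared by all ingroup taxa — unites the whole ingroup.
III: derived state 'present' in Species M, Species Y, and Species Z only — synapomorphy for {Species M, Species Y, Species Z}.
IV (derived state 'present') is shared by Species M and Species Z — a synapomorphy uniting that clade.
V (derived state 'present') is unique to Species M (autapomorphy; uninformative for grouping).
Most parsimonious ingroup topology: ((Species U,((Species M,Species Z),Species Y)),Species T).
Species Z and Species M form a cherry on this tree, so they are sister taxa.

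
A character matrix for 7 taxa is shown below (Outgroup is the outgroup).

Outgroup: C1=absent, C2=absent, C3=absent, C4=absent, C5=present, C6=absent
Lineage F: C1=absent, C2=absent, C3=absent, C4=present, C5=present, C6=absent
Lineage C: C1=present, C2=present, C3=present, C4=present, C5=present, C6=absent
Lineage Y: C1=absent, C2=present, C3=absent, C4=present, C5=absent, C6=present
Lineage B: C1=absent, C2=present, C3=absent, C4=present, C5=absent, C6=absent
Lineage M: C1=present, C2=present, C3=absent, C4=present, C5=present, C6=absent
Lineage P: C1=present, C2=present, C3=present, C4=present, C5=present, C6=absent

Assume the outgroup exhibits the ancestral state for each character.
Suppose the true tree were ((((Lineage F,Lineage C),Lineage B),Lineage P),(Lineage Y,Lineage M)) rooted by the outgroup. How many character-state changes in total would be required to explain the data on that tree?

Map each character onto ((((Lineage F,Lineage C),Lineage B),Lineage P),(Lineage Y,Lineage M)) (rooted by Outgroup) and count the minimum state changes it requires (Fitch parsimony):
C1: 3; C2: 2; C3: 2; C4: 1; C5: 2; C6: 1.
Total tree length = 11.

11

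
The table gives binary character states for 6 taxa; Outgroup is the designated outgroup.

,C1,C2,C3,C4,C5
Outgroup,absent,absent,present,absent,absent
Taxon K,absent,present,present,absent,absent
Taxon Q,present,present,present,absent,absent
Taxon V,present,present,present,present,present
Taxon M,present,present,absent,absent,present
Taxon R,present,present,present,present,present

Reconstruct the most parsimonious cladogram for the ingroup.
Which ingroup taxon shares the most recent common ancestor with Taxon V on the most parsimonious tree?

Character polarity is set by the outgroup: the derived state is whichever differs from the outgroup's state, so for C3 the derived state is 'absent', and for the remaining characters it is 'present'.
C1 (derived state 'present') is shared by Taxon M, Taxon Q, Taxon R, and Taxon V — a synapomorphy uniting that clade.
C2 (derived state 'present') is shared by all ingroup taxa — unites the whole ingroup.
C3 (derived state 'absent') is unique to Taxon M (autapomorphy; uninformative for grouping).
C4 (derived state 'present') is shared by Taxon R and Taxon V — a synapomorphy uniting that clade.
Only Taxon M, Taxon R, and Taxon V show the derived state 'present' for C5, supporting them as a clade.
Most parsimonious ingroup topology: (Taxon K,(Taxon Q,((Taxon V,Taxon R),Taxon M))).
Taxon V and Taxon R form a cherry on this tree, so they are sister taxa.

Taxon R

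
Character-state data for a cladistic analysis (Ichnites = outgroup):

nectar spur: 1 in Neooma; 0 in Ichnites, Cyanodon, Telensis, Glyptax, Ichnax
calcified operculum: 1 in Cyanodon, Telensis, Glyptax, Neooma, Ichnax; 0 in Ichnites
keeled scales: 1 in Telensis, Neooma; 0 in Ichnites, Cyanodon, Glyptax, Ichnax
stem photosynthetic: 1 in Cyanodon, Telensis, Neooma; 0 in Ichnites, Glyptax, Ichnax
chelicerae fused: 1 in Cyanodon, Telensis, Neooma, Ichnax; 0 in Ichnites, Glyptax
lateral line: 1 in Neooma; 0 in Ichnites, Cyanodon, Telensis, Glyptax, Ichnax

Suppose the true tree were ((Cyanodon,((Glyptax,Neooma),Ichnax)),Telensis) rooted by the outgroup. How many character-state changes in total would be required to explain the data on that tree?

Map each character onto ((Cyanodon,((Glyptax,Neooma),Ichnax)),Telensis) (rooted by Ichnites) and count the minimum state changes it requires (Fitch parsimony):
nectar spur: 1; calcified operculum: 1; keeled scales: 2; stem photosynthetic: 3; chelicerae fused: 2; lateral line: 1.
Total tree length = 10.

10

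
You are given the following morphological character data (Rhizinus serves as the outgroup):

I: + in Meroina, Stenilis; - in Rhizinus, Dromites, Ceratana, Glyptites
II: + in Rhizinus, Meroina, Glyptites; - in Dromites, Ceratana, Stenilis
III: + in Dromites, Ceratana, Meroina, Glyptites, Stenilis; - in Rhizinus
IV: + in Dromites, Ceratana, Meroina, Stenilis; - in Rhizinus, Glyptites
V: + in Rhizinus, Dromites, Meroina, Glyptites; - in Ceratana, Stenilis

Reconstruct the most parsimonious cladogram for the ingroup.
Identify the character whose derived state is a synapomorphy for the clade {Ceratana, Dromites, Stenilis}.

Character polarity is set by the outgroup: the derived state is whichever differs from the outgroup's state, so for II, V the derived state is '-', and for the remaining characters it is '+'.
I groups Meroina and Stenilis, which is incompatible with the clades supported by the remaining characters; treating it as convergent (homoplasy) costs fewer steps than any alternative tree.
Only Ceratana, Dromites, and Stenilis show the derived state '-' for II, supporting them as a clade.
All ingroup taxa share the derived state '+' for III; it defines the ingroup but does not resolve relationships within it.
IV (derived state '+') is shared by Ceratana, Dromites, Meroina, and Stenilis — a synapomorphy uniting that clade.
V (derived state '-') is shared by Ceratana and Stenilis — a synapomorphy uniting that clade.
Most parsimonious ingroup topology: (((Dromites,(Stenilis,Ceratana)),Meroina),Glyptites).
The clade {Ceratana, Dromites, Stenilis} is supported by II: its derived state '-' occurs in exactly those taxa and in no other taxon (including the outgroup).

II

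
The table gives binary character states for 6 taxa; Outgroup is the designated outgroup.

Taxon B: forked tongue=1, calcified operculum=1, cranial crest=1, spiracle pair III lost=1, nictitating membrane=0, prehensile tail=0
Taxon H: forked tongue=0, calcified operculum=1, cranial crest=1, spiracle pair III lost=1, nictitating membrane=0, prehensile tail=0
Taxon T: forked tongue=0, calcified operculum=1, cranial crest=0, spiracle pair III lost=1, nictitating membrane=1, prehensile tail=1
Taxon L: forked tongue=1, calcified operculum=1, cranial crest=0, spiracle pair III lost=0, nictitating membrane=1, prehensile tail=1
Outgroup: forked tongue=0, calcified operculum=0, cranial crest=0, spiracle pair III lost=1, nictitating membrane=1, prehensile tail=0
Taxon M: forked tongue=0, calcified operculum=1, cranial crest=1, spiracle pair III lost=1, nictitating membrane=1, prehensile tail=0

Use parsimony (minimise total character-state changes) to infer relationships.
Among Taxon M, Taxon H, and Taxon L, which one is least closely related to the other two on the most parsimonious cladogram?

Taxon L

Character polarity is set by the outgroup: the derived state is whichever differs from the outgroup's state, so for spiracle pair III lost, nictitating membrane the derived state is '0', and for the remaining characters it is '1'.
forked tongue (state '1') occurs in Taxon B and Taxon L but conflicts with the nesting implied by the other characters — most parsimoniously interpreted as homoplasy.
calcified operculum (derived state '1') is shared by all ingroup taxa — unites the whole ingroup.
cranial crest (derived state '1') is shared by Taxon B, Taxon H, and Taxon M — a synapomorphy uniting that clade.
spiracle pair III lost: derived state '0' in Taxon L only — an autapomorphy, so it tells us nothing about relationships among taxa.
Only Taxon B and Taxon H show the derived state '0' for nictitating membrane, supporting them as a clade.
Only Taxon L and Taxon T show the derived state '1' for prehensile tail, supporting them as a clade.
Most parsimonious ingroup topology: (((Taxon H,Taxon B),Taxon M),(Taxon T,Taxon L)).
Taxon M and Taxon H share a more recent common ancestor with each other than either does with Taxon L, so Taxon L is the least closely related of the three.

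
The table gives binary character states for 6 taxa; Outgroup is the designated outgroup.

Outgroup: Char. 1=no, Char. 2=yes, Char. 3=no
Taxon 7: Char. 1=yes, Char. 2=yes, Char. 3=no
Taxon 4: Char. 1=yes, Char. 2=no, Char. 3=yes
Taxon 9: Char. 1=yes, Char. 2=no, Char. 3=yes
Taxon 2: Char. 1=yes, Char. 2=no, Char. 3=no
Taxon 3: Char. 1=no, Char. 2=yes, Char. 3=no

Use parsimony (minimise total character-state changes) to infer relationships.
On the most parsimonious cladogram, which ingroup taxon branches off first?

Taxon 3

Character polarity is set by the outgroup: the derived state is whichever differs from the outgroup's state, so for Char. 2 the derived state is 'no', and for the remaining characters it is 'yes'.
Char. 1 (derived state 'yes') is shared by Taxon 2, Taxon 4, Taxon 7, and Taxon 9 — a synapomorphy uniting that clade.
Only Taxon 2, Taxon 4, and Taxon 9 show the derived state 'no' for Char. 2, supporting them as a clade.
Char. 3 (derived state 'yes') is shared by Taxon 4 and Taxon 9 — a synapomorphy uniting that clade.
Most parsimonious ingroup topology: ((Taxon 7,((Taxon 4,Taxon 9),Taxon 2)),Taxon 3).
Taxon 3 is sister to the clade containing all other ingroup taxa, so it is the earliest-diverging (most basal) ingroup lineage.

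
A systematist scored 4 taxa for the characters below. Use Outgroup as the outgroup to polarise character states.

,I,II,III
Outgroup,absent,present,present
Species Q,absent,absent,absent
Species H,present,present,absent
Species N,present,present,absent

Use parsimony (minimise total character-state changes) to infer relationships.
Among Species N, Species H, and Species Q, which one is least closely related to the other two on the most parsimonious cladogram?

Character polarity is set by the outgroup: the derived state is whichever differs from the outgroup's state, so for II, III the derived state is 'absent', and for the remaining characters it is 'present'.
I: derived state 'present' in Species H and Species N only — synapomorphy for {Species H, Species N}.
II: derived state 'absent' in Species Q only — an autapomorphy, so it tells us nothing about relationships among taxa.
III (derived state 'absent') is shared by all ingroup taxa — unites the whole ingroup.
Most parsimonious ingroup topology: (Species Q,(Species H,Species N)).
Species N and Species H share a more recent common ancestor with each other than either does with Species Q, so Species Q is the least closely related of the three.

Species Q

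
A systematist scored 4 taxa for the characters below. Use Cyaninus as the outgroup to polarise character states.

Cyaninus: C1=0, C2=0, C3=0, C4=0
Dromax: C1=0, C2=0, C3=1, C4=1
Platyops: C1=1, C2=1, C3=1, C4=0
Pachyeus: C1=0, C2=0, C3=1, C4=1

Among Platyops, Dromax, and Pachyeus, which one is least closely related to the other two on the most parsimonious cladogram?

The outgroup has state '0' for every character, so '1' is the derived state throughout.
C1 (derived state '1') is unique to Platyops (autapomorphy; uninformative for grouping).
C2: derived state '1' in Platyops only — an autapomorphy, so it tells us nothing about relationships among taxa.
C3 (derived state '1') is shared by all ingroup taxa — unites the whole ingroup.
C4: derived state '1' in Dromax and Pachyeus only — synapomorphy for {Dromax, Pachyeus}.
Most parsimonious ingroup topology: ((Dromax,Pachyeus),Platyops).
Pachyeus and Dromax share a more recent common ancestor with each other than either does with Platyops, so Platyops is the least closely related of the three.

Platyops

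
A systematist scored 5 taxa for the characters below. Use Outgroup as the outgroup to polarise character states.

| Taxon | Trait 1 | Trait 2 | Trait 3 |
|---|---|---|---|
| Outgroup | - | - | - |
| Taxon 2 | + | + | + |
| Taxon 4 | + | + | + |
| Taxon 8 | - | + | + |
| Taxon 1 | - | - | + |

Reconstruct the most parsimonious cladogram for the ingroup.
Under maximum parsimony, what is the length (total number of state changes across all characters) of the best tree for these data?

The outgroup has state '-' for every character, so '+' is the derived state throughout.
Trait 1: derived state '+' in Taxon 2 and Taxon 4 only — synapomorphy for {Taxon 2, Taxon 4}.
Only Taxon 2, Taxon 4, and Taxon 8 show the derived state '+' for Trait 2, supporting them as a clade.
Trait 3 (derived state '+') is shared by all ingroup taxa — unites the whole ingroup.
Most parsimonious ingroup topology: (((Taxon 2,Taxon 4),Taxon 8),Taxon 1).
Changes per character on this tree: Trait 1: 1; Trait 2: 1; Trait 3: 1.
Total = 3.

3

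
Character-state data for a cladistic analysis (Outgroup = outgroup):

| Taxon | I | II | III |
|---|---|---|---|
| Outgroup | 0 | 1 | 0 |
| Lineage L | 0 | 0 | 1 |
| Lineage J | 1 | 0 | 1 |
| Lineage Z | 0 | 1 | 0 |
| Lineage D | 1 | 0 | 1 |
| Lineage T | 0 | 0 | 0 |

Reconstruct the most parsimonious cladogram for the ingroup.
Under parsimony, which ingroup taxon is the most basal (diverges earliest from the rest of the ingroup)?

Character polarity is set by the outgroup: the derived state is whichever differs from the outgroup's state, so for II the derived state is '0', and for the remaining characters it is '1'.
I: derived state '1' in Lineage D and Lineage J only — synapomorphy for {Lineage D, Lineage J}.
II: derived state '0' in Lineage D, Lineage J, Lineage L, and Lineage T only — synapomorphy for {Lineage D, Lineage J, Lineage L, Lineage T}.
III (derived state '1') is shared by Lineage D, Lineage J, and Lineage L — a synapomorphy uniting that clade.
Most parsimonious ingroup topology: (((Lineage L,(Lineage J,Lineage D)),Lineage T),Lineage Z).
Lineage Z is sister to the clade containing all other ingroup taxa, so it is the earliest-diverging (most basal) ingroup lineage.

Lineage Z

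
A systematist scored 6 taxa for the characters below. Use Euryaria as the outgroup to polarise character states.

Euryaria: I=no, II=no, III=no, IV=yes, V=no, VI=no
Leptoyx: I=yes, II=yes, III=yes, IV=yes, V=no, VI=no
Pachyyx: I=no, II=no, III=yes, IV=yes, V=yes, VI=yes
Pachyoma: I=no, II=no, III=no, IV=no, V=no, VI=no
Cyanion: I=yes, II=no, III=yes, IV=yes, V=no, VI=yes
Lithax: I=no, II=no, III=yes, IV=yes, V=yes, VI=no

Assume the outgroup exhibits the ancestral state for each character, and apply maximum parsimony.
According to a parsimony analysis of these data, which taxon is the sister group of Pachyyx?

Lithax

Character polarity is set by the outgroup: the derived state is whichever differs from the outgroup's state, so for IV the derived state is 'no', and for the remaining characters it is 'yes'.
Only Cyanion and Leptoyx show the derived state 'yes' for I, supporting them as a clade.
II (derived state 'yes') is unique to Leptoyx (autapomorphy; uninformative for grouping).
III (derived state 'yes') is shared by Cyanion, Leptoyx, Lithax, and Pachyyx — a synapomorphy uniting that clade.
IV (derived state 'no') is unique to Pachyoma (autapomorphy; uninformative for grouping).
V: derived state 'yes' in Lithax and Pachyyx only — synapomorphy for {Lithax, Pachyyx}.
VI (state 'yes') occurs in Cyanion and Pachyyx but conflicts with the nesting implied by the other characters — most parsimoniously interpreted as homoplasy.
Most parsimonious ingroup topology: (((Leptoyx,Cyanion),(Pachyyx,Lithax)),Pachyoma).
Pachyyx and Lithax form a cherry on this tree, so they are sister taxa.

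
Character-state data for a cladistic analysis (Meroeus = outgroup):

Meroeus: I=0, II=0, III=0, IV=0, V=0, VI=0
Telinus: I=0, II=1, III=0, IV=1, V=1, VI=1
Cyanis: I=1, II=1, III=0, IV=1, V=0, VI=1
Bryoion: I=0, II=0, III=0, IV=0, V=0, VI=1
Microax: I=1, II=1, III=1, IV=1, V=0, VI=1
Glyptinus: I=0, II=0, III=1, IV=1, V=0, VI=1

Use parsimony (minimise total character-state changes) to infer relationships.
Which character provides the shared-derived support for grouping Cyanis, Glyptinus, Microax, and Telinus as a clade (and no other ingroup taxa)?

IV

The outgroup has state '0' for every character, so '1' is the derived state throughout.
I: derived state '1' in Cyanis and Microax only — synapomorphy for {Cyanis, Microax}.
II (derived state '1') is shared by Cyanis, Microax, and Telinus — a synapomorphy uniting that clade.
III groups Glyptinus and Microax, which is incompatible with the clades supported by the remaining characters; treating it as convergent (homoplasy) costs fewer steps than any alternative tree.
Only Cyanis, Glyptinus, Microax, and Telinus show the derived state '1' for IV, supporting them as a clade.
V (derived state '1') is unique to Telinus (autapomorphy; uninformative for grouping).
VI (derived state '1') is shared by all ingroup taxa — unites the whole ingroup.
Most parsimonious ingroup topology: (((Telinus,(Cyanis,Microax)),Glyptinus),Bryoion).
The clade {Cyanis, Glyptinus, Microax, Telinus} is supported by IV: its derived state '1' occurs in exactly those taxa and in no other taxon (including the outgroup).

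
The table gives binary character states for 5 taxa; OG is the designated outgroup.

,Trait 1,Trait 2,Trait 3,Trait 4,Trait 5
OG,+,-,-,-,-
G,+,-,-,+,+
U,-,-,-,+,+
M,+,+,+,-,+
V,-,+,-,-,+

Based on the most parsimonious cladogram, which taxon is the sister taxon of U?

G

Character polarity is set by the outgroup: the derived state is whichever differs from the outgroup's state, so for Trait 1 the derived state is '-', and for the remaining characters it is '+'.
Trait 1 groups U and V, which is incompatible with the clades supported by the remaining characters; treating it as convergent (homoplasy) costs fewer steps than any alternative tree.
Only M and V show the derived state '+' for Trait 2, supporting them as a clade.
Trait 3 (derived state '+') is unique to M (autapomorphy; uninformative for grouping).
Only G and U show the derived state '+' for Trait 4, supporting them as a clade.
All ingroup taxa share the derived state '+' for Trait 5; it defines the ingroup but does not resolve relationships within it.
Most parsimonious ingroup topology: ((G,U),(M,V)).
U and G form a cherry on this tree, so they are sister taxa.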